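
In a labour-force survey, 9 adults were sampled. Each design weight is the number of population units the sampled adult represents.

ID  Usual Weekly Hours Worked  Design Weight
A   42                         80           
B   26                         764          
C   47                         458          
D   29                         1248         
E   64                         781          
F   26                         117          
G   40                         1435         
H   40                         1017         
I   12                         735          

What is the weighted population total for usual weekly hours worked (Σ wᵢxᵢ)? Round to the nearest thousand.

Weighted total = 42×80 + 26×764 + 47×458 + 29×1248 + 64×781 + 26×117 + 40×1435 + 40×1017 + 12×735
  = 240868

241000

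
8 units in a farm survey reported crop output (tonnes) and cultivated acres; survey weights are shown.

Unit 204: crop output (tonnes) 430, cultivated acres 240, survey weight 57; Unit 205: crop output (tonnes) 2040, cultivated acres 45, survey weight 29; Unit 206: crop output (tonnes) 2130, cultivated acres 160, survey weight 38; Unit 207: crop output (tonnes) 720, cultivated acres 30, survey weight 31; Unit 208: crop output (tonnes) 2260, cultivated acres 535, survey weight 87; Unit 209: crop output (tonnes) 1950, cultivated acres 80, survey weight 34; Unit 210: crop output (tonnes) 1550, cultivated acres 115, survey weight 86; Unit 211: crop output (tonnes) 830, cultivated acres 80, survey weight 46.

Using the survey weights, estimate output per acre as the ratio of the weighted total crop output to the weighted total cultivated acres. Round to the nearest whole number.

Σ wᵢ·y = 430×57 + 2040×29 + 2130×38 + 720×31 + 2260×87 + 1950×34 + 1550×86 + 830×46
  = 24510 + 59160 + 80940 + 22320 + 196620 + 66300 + 133300 + 38180 = 621330
Σ wᵢ·x = 240×57 + 45×29 + 160×38 + 30×31 + 535×87 + 80×34 + 115×86 + 80×46
  = 13680 + 1305 + 6080 + 930 + 46545 + 2720 + 9890 + 3680 = 84830
Ratio = 621330 / 84830 = 7.3244135

7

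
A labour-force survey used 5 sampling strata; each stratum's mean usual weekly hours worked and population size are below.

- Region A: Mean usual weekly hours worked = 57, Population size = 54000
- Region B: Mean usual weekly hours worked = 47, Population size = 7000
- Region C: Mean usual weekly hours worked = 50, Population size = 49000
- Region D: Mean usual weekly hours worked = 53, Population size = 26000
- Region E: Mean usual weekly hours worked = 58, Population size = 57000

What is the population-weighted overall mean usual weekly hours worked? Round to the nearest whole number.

Σ Nₕ·x̄ₕ = 57×54000 + 47×7000 + 50×49000 + 53×26000 + 58×57000
  = 3078000 + 329000 + 2450000 + 1378000 + 3306000 = 10541000
Σ Nₕ = 54000 + 7000 + 49000 + 26000 + 57000 = 193000
Overall mean = 10541000 / 193000 = 54.61658

55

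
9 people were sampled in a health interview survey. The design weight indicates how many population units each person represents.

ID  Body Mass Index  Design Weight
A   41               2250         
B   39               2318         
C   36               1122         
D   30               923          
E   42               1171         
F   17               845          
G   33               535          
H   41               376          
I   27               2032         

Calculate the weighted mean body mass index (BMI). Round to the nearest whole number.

Weighted sum = 402216
Sum of weights = 2250 + 2318 + 1122 + 923 + 1171 + 845 + 535 + 376 + 2032 = 11572
Weighted mean = 402216 / 11572 = 34.757691

35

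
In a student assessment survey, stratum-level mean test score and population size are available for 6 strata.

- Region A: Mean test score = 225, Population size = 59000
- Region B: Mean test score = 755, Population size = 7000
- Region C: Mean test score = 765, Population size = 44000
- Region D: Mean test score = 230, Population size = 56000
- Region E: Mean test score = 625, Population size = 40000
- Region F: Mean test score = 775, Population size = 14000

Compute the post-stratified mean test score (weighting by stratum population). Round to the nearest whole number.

459

Σ Nₕ·x̄ₕ = 100950000
Σ Nₕ = 220000
Overall mean = 100950000 / 220000 = 458.86364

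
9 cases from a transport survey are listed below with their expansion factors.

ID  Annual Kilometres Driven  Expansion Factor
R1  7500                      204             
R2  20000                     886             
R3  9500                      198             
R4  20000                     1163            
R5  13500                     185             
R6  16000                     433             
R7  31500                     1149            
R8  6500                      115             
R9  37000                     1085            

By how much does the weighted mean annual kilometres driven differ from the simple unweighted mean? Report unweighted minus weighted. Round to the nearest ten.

Unweighted sum = 7500 + 20000 + 9500 + 20000 + 13500 + 16000 + 31500 + 6500 + 37000 = 161500
Unweighted mean = 161500 / 9 = 17944.444
Weighted sum = 7500×204 + 20000×886 + 9500×198 + 20000×1163 + 13500×185 + 16000×433 + 31500×1149 + 6500×115 + 37000×1085
  = 130902500
Sum of weights = 204 + 886 + 198 + 1163 + 185 + 433 + 1149 + 115 + 1085 = 5418
Weighted mean = 130902500 / 5418 = 24160.668
Difference (unweighted minus weighted) = -6216.2237

-6220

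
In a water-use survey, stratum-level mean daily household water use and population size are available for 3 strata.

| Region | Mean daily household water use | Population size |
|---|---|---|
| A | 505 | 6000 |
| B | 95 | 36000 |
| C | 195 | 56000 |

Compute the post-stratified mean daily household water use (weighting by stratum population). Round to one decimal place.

177.2

Σ Nₕ·x̄ₕ = 505×6000 + 95×36000 + 195×56000
  = 3030000 + 3420000 + 10920000 = 17370000
Σ Nₕ = 98000
Overall mean = 17370000 / 98000 = 177.2449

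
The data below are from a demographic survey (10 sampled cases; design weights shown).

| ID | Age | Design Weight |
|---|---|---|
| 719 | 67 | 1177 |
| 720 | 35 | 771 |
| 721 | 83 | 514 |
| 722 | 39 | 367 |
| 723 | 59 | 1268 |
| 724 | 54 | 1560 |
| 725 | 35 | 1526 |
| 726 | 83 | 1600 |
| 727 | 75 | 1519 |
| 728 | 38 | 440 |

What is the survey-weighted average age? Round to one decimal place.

59.5

Weighted sum = 67×1177 + 35×771 + 83×514 + 39×367 + 59×1268 + 54×1560 + 35×1526 + 83×1600 + 75×1519 + 38×440
  = 638726
Sum of weights = 1177 + 771 + 514 + 367 + 1268 + 1560 + 1526 + 1600 + 1519 + 440 = 10742
Weighted mean = 638726 / 10742 = 59.460622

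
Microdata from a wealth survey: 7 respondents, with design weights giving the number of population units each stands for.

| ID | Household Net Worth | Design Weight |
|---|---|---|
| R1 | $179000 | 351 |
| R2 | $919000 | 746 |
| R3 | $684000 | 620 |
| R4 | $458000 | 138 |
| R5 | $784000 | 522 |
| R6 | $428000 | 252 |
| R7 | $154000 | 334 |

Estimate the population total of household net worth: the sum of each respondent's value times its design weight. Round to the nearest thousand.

Weighted total = 179000×351 + 919000×746 + 684000×620 + 458000×138 + 784000×522 + 428000×252 + 154000×334
  = 62829000 + 685574000 + 424080000 + 63204000 + 409248000 + 107856000 + 51436000 = 1804227000

1804227000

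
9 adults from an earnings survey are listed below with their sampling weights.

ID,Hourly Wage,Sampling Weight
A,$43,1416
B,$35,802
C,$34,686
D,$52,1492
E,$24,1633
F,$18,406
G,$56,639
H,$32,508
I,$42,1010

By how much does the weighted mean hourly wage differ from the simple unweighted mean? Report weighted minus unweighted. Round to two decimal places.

Unweighted sum = 336
Unweighted mean = 336 / 9 = 37.333333
Weighted sum = 43×1416 + 35×802 + 34×686 + 52×1492 + 24×1633 + 18×406 + 56×639 + 32×508 + 42×1010
  = 60888 + 28070 + 23324 + 77584 + 39192 + 7308 + 35784 + 16256 + 42420 = 330826
Sum of weights = 1416 + 802 + 686 + 1492 + 1633 + 406 + 639 + 508 + 1010 = 8592
Weighted mean = 330826 / 8592 = 38.503957
Difference (weighted minus unweighted) = 1.1706238

1.17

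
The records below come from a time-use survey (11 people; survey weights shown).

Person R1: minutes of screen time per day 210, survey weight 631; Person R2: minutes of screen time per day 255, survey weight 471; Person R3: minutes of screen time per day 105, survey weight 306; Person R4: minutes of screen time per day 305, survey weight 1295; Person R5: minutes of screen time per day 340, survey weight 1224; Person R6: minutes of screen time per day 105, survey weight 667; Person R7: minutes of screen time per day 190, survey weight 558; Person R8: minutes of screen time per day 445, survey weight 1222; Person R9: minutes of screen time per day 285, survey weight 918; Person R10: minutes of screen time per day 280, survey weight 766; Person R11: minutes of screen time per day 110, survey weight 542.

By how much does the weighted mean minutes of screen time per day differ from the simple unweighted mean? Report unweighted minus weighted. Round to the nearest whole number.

Unweighted sum = 210 + 255 + 105 + 305 + 340 + 105 + 190 + 445 + 285 + 280 + 110 = 2630
Unweighted mean = 2630 / 11 = 239.09091
Weighted sum = 210×631 + 255×471 + 105×306 + 305×1295 + 340×1224 + 105×667 + 190×558 + 445×1222 + 285×918 + 280×766 + 110×542
  = 2351455
Sum of weights = 631 + 471 + 306 + 1295 + 1224 + 667 + 558 + 1222 + 918 + 766 + 542 = 8600
Weighted mean = 2351455 / 8600 = 273.425
Difference (unweighted minus weighted) = -34.334091

-34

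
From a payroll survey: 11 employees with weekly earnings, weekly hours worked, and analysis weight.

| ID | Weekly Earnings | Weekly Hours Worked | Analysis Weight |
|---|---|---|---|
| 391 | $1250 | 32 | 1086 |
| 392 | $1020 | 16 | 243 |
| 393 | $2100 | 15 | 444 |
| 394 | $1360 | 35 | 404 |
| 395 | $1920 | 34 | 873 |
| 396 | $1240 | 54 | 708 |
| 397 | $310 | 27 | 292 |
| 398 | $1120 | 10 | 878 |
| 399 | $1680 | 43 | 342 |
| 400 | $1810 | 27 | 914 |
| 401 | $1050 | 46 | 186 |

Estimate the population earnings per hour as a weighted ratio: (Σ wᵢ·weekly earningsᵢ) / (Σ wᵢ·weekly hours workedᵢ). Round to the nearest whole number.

Σ wᵢ·y = 9139360
Σ wᵢ·x = 32×1086 + 16×243 + 15×444 + 35×404 + 34×873 + 54×708 + 27×292 + 10×878 + 43×342 + 27×914 + 46×186
  = 34752 + 3888 + 6660 + 14140 + 29682 + 38232 + 7884 + 8780 + 14706 + 24678 + 8556 = 191958
Ratio = 9139360 / 191958 = 47.611248

48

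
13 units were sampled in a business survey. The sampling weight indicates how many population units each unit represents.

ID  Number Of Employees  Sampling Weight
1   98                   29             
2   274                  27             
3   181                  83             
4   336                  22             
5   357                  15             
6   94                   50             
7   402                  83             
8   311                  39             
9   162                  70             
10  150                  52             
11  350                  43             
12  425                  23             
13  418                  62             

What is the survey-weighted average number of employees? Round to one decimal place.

264.4

Weighted sum = 158086
Sum of weights = 598
Weighted mean = 158086 / 598 = 264.35786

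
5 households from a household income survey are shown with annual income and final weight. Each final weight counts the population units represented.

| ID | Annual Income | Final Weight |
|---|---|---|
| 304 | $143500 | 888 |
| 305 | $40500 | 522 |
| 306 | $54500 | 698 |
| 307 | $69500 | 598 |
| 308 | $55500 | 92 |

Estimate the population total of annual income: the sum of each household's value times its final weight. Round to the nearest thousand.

Weighted total = 143500×888 + 40500×522 + 54500×698 + 69500×598 + 55500×92
  = 233277000

233277000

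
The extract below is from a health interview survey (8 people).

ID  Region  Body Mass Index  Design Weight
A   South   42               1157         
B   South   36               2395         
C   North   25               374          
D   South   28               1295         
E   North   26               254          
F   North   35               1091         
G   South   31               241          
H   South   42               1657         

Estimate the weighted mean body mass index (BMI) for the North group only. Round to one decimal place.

31.5

North rows: C, E, F
Weighted sum = 25×374 + 26×254 + 35×1091
  = 9350 + 6604 + 38185 = 54139
Sum of weights = 374 + 254 + 1091 = 1719
Weighted mean = 54139 / 1719 = 31.494474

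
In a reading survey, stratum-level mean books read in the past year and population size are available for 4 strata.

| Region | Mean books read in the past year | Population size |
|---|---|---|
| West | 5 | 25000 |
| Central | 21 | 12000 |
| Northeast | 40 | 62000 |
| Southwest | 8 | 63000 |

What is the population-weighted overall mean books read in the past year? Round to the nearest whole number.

Σ Nₕ·x̄ₕ = 5×25000 + 21×12000 + 40×62000 + 8×63000
  = 125000 + 252000 + 2480000 + 504000 = 3361000
Σ Nₕ = 162000
Overall mean = 3361000 / 162000 = 20.746914

21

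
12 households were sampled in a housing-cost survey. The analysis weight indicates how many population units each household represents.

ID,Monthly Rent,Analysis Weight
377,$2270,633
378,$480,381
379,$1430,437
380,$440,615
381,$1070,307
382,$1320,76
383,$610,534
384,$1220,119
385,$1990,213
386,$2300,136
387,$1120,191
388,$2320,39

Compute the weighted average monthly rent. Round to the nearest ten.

Weighted sum = 2270×633 + 480×381 + 1430×437 + 440×615 + 1070×307 + 1320×76 + 610×534 + 1220×119 + 1990×213 + 2300×136 + 1120×191 + 2320×39
  = 4456100
Sum of weights = 633 + 381 + 437 + 615 + 307 + 76 + 534 + 119 + 213 + 136 + 191 + 39 = 3681
Weighted mean = 4456100 / 3681 = 1210.5678

1210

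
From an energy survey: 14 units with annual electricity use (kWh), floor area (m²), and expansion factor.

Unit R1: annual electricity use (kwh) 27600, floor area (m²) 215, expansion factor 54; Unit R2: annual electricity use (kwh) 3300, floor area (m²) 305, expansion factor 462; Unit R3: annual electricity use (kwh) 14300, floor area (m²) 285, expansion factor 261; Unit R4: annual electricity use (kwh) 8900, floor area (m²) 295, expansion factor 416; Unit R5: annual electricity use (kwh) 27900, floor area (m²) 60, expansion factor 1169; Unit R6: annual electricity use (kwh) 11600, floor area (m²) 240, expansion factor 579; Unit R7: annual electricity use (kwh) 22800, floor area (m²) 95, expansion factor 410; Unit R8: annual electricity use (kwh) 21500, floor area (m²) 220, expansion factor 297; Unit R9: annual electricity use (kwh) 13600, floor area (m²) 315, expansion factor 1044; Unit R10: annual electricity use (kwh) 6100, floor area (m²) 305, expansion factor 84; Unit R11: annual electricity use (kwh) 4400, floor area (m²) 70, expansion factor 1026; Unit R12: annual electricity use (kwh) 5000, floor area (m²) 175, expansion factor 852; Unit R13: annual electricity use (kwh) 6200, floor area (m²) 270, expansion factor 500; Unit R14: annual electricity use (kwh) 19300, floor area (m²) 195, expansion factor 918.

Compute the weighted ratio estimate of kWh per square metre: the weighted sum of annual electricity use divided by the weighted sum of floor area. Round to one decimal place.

Σ wᵢ·y = 109817300
Σ wᵢ·x = 1552425
Ratio = 109817300 / 1552425 = 70.739198

70.7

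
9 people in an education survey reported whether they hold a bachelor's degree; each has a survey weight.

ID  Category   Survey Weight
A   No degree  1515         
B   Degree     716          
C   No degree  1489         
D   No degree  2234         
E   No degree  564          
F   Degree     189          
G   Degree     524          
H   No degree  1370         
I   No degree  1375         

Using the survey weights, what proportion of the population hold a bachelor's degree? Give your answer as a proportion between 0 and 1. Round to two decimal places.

0.14

Sum of weights for 'Degree' = 716 + 189 + 524 = 1429
Total weight = 1515 + 716 + 1489 + 2234 + 564 + 189 + 524 + 1370 + 1375 = 9976
Weighted proportion = 1429 / 9976 = 0.14324379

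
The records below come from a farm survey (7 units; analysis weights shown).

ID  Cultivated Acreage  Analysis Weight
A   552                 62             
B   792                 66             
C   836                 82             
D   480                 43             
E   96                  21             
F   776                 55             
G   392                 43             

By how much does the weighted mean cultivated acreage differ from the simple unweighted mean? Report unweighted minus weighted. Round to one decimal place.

Unweighted sum = 3924
Unweighted mean = 3924 / 7 = 560.57143
Weighted sum = 237240
Sum of weights = 62 + 66 + 82 + 43 + 21 + 55 + 43 = 372
Weighted mean = 237240 / 372 = 637.74194
Difference (unweighted minus weighted) = -77.170507

-77.2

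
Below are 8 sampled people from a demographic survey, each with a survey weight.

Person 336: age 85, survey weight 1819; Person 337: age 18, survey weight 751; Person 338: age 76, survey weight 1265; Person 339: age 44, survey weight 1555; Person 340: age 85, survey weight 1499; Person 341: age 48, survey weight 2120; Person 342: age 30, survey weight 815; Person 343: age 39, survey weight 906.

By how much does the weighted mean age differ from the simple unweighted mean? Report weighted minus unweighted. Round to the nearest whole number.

Unweighted sum = 85 + 18 + 76 + 44 + 85 + 48 + 30 + 39 = 425
Unweighted mean = 425 / 8 = 53.125
Weighted sum = 85×1819 + 18×751 + 76×1265 + 44×1555 + 85×1499 + 48×2120 + 30×815 + 39×906
  = 154615 + 13518 + 96140 + 68420 + 127415 + 101760 + 24450 + 35334 = 621652
Sum of weights = 1819 + 751 + 1265 + 1555 + 1499 + 2120 + 815 + 906 = 10730
Weighted mean = 621652 / 10730 = 57.935881
Difference (weighted minus unweighted) = 4.8108807

5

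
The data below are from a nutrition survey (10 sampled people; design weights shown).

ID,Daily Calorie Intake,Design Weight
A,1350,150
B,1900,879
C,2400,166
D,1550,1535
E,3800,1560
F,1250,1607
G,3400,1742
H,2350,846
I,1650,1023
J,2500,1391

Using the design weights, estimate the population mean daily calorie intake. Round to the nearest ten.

Weighted sum = 1350×150 + 1900×879 + 2400×166 + 1550×1535 + 3800×1560 + 1250×1607 + 3400×1742 + 2350×846 + 1650×1023 + 2500×1391
  = 25663350
Sum of weights = 150 + 879 + 166 + 1535 + 1560 + 1607 + 1742 + 846 + 1023 + 1391 = 10899
Weighted mean = 25663350 / 10899 = 2354.6518

2350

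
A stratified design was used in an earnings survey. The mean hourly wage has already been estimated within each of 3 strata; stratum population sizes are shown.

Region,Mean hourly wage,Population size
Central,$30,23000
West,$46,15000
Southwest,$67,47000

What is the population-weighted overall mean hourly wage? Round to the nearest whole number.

Σ Nₕ·x̄ₕ = 30×23000 + 46×15000 + 67×47000
  = 4529000
Σ Nₕ = 23000 + 15000 + 47000 = 85000
Overall mean = 4529000 / 85000 = 53.282353

53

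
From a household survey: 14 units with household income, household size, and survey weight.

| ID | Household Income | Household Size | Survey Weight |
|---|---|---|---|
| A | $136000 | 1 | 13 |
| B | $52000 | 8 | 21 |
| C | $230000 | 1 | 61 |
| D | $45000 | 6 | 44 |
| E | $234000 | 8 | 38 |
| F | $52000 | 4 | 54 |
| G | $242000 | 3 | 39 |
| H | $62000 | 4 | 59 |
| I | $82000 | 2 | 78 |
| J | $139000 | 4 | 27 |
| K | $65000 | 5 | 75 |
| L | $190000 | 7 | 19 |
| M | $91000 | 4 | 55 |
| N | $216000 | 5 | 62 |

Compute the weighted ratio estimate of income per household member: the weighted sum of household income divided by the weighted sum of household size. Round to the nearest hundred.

30100

Σ wᵢ·y = 80697000
Σ wᵢ·x = 2681
Ratio = 80697000 / 2681 = 30099.59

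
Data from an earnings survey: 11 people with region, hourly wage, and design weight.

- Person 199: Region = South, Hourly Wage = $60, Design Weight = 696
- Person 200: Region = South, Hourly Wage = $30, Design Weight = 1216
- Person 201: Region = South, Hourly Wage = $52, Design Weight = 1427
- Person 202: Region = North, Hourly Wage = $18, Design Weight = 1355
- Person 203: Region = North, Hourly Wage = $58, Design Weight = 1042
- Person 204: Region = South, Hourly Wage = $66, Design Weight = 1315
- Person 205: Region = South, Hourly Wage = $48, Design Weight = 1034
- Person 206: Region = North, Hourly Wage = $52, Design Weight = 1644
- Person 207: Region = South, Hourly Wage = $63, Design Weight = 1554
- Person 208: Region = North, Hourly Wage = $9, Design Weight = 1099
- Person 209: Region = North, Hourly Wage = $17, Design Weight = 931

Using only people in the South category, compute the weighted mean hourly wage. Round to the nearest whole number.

53

South rows: 199, 200, 201, 204, 205, 207
Weighted sum = 60×696 + 30×1216 + 52×1427 + 66×1315 + 48×1034 + 63×1554
  = 41760 + 36480 + 74204 + 86790 + 49632 + 97902 = 386768
Sum of weights = 7242
Weighted mean = 386768 / 7242 = 53.406241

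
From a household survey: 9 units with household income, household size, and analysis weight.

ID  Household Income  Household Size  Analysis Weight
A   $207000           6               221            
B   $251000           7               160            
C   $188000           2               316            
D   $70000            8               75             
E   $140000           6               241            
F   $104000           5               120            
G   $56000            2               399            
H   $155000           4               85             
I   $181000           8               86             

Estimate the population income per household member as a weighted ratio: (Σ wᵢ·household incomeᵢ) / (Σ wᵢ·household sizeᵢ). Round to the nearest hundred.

Σ wᵢ·y = 207000×221 + 251000×160 + 188000×316 + 70000×75 + 140000×241 + 104000×120 + 56000×399 + 155000×85 + 181000×86
  = 45747000 + 40160000 + 59408000 + 5250000 + 33740000 + 12480000 + 22344000 + 13175000 + 15566000 = 247870000
Σ wᵢ·x = 6×221 + 7×160 + 2×316 + 8×75 + 6×241 + 5×120 + 2×399 + 4×85 + 8×86
  = 7550
Ratio = 247870000 / 7550 = 32830.464

32800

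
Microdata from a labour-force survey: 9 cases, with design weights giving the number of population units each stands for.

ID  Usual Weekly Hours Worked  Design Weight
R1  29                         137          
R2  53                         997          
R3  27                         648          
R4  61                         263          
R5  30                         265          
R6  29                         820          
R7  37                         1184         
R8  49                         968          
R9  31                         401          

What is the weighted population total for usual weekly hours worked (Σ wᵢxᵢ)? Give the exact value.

Weighted total = 29×137 + 53×997 + 27×648 + 61×263 + 30×265 + 29×820 + 37×1184 + 49×968 + 31×401
  = 3973 + 52841 + 17496 + 16043 + 7950 + 23780 + 43808 + 47432 + 12431 = 225754

225754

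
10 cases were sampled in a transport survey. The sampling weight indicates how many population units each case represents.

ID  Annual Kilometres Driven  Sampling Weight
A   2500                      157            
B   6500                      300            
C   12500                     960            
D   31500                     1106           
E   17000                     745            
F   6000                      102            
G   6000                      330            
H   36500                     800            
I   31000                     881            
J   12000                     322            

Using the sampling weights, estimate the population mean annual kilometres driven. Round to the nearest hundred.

21900

Weighted sum = 2500×157 + 6500×300 + 12500×960 + 31500×1106 + 17000×745 + 6000×102 + 6000×330 + 36500×800 + 31000×881 + 12000×322
  = 392500 + 1950000 + 12000000 + 34839000 + 12665000 + 612000 + 1980000 + 29200000 + 27311000 + 3864000 = 124813500
Sum of weights = 157 + 300 + 960 + 1106 + 745 + 102 + 330 + 800 + 881 + 322 = 5703
Weighted mean = 124813500 / 5703 = 21885.587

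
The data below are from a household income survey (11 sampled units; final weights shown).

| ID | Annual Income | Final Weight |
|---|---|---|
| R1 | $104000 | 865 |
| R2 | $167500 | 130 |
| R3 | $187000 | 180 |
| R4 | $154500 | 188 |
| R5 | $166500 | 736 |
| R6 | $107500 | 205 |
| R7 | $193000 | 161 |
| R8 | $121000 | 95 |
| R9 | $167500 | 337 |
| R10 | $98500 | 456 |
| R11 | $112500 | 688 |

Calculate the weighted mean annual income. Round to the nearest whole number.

133718

Weighted sum = 104000×865 + 167500×130 + 187000×180 + 154500×188 + 166500×736 + 107500×205 + 193000×161 + 121000×95 + 167500×337 + 98500×456 + 112500×688
  = 540354000
Sum of weights = 865 + 130 + 180 + 188 + 736 + 205 + 161 + 95 + 337 + 456 + 688 = 4041
Weighted mean = 540354000 / 4041 = 133717.89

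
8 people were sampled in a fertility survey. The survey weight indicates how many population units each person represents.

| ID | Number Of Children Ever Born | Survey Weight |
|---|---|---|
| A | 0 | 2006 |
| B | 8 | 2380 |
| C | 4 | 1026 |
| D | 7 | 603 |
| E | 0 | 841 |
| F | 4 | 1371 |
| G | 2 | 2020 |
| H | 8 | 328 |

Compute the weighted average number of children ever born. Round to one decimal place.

Weighted sum = 0×2006 + 8×2380 + 4×1026 + 7×603 + 0×841 + 4×1371 + 2×2020 + 8×328
  = 39513
Sum of weights = 2006 + 2380 + 1026 + 603 + 841 + 1371 + 2020 + 328 = 10575
Weighted mean = 39513 / 10575 = 3.7364539

3.7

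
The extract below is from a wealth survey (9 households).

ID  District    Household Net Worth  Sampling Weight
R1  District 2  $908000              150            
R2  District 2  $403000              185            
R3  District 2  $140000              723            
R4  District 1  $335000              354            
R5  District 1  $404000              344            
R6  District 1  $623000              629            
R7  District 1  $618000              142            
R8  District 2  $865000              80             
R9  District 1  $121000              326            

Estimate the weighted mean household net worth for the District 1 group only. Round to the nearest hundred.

432700

District 1 rows: R4, R5, R6, R7, R9
Weighted sum = 335000×354 + 404000×344 + 623000×629 + 618000×142 + 121000×326
  = 118590000 + 138976000 + 391867000 + 87756000 + 39446000 = 776635000
Sum of weights = 354 + 344 + 629 + 142 + 326 = 1795
Weighted mean = 776635000 / 1795 = 432665.74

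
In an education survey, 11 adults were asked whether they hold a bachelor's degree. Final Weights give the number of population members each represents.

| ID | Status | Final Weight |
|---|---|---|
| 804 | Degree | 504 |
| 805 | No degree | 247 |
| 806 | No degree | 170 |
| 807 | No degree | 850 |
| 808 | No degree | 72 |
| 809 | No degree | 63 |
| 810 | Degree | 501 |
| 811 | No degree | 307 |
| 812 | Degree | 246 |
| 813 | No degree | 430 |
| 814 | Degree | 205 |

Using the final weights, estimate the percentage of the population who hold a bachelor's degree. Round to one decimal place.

40.5

Sum of weights for 'Degree' = 504 + 501 + 246 + 205 = 1456
Total weight = 504 + 247 + 170 + 850 + 72 + 63 + 501 + 307 + 246 + 430 + 205 = 3595
Weighted proportion = 1456 / 3595 = 0.40500695 → 40.500695%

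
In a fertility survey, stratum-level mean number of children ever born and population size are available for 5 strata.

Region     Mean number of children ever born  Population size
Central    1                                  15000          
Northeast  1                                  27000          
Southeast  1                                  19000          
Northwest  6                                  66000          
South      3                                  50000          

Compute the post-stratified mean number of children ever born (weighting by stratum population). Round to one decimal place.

3.4

Σ Nₕ·x̄ₕ = 1×15000 + 1×27000 + 1×19000 + 6×66000 + 3×50000
  = 607000
Σ Nₕ = 15000 + 27000 + 19000 + 66000 + 50000 = 177000
Overall mean = 607000 / 177000 = 3.4293785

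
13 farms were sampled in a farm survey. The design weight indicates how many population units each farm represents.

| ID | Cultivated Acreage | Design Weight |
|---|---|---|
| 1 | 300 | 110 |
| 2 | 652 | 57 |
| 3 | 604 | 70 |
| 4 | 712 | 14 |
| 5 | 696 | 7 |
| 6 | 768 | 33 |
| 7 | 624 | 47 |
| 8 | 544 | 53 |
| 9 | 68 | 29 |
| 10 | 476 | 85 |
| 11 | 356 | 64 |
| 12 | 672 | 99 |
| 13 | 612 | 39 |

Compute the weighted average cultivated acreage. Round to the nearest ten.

Weighted sum = 366400
Sum of weights = 707
Weighted mean = 366400 / 707 = 518.24611

520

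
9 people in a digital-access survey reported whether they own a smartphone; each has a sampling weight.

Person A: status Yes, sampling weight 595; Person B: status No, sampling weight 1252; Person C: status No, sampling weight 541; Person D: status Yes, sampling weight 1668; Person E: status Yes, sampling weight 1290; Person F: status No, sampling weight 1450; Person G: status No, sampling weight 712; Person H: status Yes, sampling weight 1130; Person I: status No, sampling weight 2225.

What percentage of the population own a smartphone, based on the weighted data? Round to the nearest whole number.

Sum of weights for 'Yes' = 595 + 1668 + 1290 + 1130 = 4683
Total weight = 595 + 1252 + 541 + 1668 + 1290 + 1450 + 712 + 1130 + 2225 = 10863
Weighted proportion = 4683 / 10863 = 0.43109638 → 43.109638%

43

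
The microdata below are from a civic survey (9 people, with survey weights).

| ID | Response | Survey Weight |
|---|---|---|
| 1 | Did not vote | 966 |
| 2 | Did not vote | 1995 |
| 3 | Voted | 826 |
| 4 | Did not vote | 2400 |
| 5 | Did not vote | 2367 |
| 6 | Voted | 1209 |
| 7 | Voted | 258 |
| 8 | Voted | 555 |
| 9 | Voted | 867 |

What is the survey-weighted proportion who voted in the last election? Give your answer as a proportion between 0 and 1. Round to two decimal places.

Sum of weights for 'Voted' = 826 + 1209 + 258 + 555 + 867 = 3715
Total weight = 966 + 1995 + 826 + 2400 + 2367 + 1209 + 258 + 555 + 867 = 11443
Weighted proportion = 3715 / 11443 = 0.32465263

0.32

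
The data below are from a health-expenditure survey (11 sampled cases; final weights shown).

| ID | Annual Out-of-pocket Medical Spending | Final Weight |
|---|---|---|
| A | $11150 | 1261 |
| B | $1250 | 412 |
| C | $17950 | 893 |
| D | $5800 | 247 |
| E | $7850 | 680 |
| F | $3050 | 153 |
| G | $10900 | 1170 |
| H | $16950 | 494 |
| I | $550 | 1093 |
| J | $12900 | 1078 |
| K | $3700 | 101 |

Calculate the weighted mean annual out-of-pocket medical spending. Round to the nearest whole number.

Weighted sum = 11150×1261 + 1250×412 + 17950×893 + 5800×247 + 7850×680 + 3050×153 + 10900×1170 + 16950×494 + 550×1093 + 12900×1078 + 3700×101
  = 73849100
Sum of weights = 1261 + 412 + 893 + 247 + 680 + 153 + 1170 + 494 + 1093 + 1078 + 101 = 7582
Weighted mean = 73849100 / 7582 = 9740.0554

9740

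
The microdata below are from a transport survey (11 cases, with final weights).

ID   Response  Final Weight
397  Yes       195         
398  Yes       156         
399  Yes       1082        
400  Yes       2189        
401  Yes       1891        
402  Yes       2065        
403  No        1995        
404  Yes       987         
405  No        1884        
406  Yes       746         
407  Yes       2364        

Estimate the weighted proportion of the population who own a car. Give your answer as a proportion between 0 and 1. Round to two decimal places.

0.75

Sum of weights for 'Yes' = 195 + 156 + 1082 + 2189 + 1891 + 2065 + 987 + 746 + 2364 = 11675
Total weight = 195 + 156 + 1082 + 2189 + 1891 + 2065 + 1995 + 987 + 1884 + 746 + 2364 = 15554
Weighted proportion = 11675 / 15554 = 0.75061078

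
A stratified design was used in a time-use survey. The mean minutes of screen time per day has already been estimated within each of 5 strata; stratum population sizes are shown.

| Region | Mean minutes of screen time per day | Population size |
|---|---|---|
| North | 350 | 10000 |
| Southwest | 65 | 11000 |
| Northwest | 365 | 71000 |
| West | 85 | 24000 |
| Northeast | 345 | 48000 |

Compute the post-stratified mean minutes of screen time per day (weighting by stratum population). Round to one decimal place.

Σ Nₕ·x̄ₕ = 350×10000 + 65×11000 + 365×71000 + 85×24000 + 345×48000
  = 3500000 + 715000 + 25915000 + 2040000 + 16560000 = 48730000
Σ Nₕ = 10000 + 11000 + 71000 + 24000 + 48000 = 164000
Overall mean = 48730000 / 164000 = 297.13415

297.1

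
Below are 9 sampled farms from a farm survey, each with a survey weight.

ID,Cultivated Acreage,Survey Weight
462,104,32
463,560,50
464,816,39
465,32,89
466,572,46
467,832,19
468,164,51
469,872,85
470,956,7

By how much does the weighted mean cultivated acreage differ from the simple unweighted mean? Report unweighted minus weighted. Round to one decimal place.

Unweighted sum = 104 + 560 + 816 + 32 + 572 + 832 + 164 + 872 + 956 = 4908
Unweighted mean = 4908 / 9 = 545.33333
Weighted sum = 104×32 + 560×50 + 816×39 + 32×89 + 572×46 + 832×19 + 164×51 + 872×85 + 956×7
  = 3328 + 28000 + 31824 + 2848 + 26312 + 15808 + 8364 + 74120 + 6692 = 197296
Sum of weights = 418
Weighted mean = 197296 / 418 = 472
Difference (unweighted minus weighted) = 73.333333

73.3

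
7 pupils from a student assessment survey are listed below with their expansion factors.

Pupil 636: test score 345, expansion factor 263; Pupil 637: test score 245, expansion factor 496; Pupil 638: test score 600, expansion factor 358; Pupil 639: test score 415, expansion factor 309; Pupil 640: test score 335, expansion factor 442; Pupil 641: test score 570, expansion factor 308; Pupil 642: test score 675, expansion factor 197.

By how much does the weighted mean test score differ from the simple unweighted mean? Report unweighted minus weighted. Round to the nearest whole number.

29

Unweighted sum = 345 + 245 + 600 + 415 + 335 + 570 + 675 = 3185
Unweighted mean = 3185 / 7 = 455
Weighted sum = 345×263 + 245×496 + 600×358 + 415×309 + 335×442 + 570×308 + 675×197
  = 1011895
Sum of weights = 263 + 496 + 358 + 309 + 442 + 308 + 197 = 2373
Weighted mean = 1011895 / 2373 = 426.42014
Difference (unweighted minus weighted) = 28.579857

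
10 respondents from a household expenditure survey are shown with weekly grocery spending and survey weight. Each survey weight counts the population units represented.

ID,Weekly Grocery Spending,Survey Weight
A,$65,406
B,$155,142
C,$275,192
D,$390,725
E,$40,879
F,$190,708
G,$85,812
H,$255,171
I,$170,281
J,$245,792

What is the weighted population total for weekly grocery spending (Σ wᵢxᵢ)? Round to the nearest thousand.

908000

Weighted total = 65×406 + 155×142 + 275×192 + 390×725 + 40×879 + 190×708 + 85×812 + 255×171 + 170×281 + 245×792
  = 26390 + 22010 + 52800 + 282750 + 35160 + 134520 + 69020 + 43605 + 47770 + 194040 = 908065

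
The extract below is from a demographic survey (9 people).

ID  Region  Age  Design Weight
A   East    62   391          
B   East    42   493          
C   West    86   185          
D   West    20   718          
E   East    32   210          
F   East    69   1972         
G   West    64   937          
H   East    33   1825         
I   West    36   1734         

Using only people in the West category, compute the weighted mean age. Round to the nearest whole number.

West rows: C, D, G, I
Weighted sum = 86×185 + 20×718 + 64×937 + 36×1734
  = 15910 + 14360 + 59968 + 62424 = 152662
Sum of weights = 3574
Weighted mean = 152662 / 3574 = 42.714605

43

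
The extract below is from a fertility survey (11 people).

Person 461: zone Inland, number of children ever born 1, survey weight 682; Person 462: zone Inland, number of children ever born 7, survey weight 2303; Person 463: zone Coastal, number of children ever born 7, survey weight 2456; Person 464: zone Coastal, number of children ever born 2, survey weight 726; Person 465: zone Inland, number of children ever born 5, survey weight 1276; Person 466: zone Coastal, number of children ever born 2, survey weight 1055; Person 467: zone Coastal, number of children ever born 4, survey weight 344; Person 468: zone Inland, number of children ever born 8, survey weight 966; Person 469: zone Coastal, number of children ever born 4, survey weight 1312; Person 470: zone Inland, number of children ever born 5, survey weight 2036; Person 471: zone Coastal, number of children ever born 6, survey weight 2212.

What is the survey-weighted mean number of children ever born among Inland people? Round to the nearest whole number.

6

Inland rows: 461, 462, 465, 468, 470
Weighted sum = 1×682 + 7×2303 + 5×1276 + 8×966 + 5×2036
  = 682 + 16121 + 6380 + 7728 + 10180 = 41091
Sum of weights = 682 + 2303 + 1276 + 966 + 2036 = 7263
Weighted mean = 41091 / 7263 = 5.6575795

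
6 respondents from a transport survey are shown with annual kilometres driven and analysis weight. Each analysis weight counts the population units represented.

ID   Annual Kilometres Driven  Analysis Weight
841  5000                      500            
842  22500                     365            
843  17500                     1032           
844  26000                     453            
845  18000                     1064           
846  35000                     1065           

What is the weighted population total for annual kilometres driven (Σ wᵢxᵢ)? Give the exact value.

96977500

Weighted total = 5000×500 + 22500×365 + 17500×1032 + 26000×453 + 18000×1064 + 35000×1065
  = 2500000 + 8212500 + 18060000 + 11778000 + 19152000 + 37275000 = 96977500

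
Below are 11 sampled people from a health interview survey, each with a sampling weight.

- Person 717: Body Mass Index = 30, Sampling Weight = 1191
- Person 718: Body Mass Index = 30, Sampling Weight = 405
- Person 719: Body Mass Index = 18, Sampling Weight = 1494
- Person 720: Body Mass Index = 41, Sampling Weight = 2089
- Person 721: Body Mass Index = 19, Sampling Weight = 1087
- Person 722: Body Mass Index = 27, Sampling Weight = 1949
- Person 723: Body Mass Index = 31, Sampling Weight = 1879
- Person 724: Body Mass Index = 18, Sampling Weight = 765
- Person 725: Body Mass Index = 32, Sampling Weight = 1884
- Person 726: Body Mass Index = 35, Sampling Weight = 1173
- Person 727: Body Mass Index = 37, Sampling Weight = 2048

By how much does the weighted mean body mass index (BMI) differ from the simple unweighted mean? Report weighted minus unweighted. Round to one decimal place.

Unweighted sum = 318
Unweighted mean = 318 / 11 = 28.909091
Weighted sum = 30×1191 + 30×405 + 18×1494 + 41×2089 + 19×1087 + 27×1949 + 31×1879 + 18×765 + 32×1884 + 35×1173 + 37×2048
  = 482835
Sum of weights = 1191 + 405 + 1494 + 2089 + 1087 + 1949 + 1879 + 765 + 1884 + 1173 + 2048 = 15964
Weighted mean = 482835 / 15964 = 30.245239
Difference (weighted minus unweighted) = 1.3361484

1.3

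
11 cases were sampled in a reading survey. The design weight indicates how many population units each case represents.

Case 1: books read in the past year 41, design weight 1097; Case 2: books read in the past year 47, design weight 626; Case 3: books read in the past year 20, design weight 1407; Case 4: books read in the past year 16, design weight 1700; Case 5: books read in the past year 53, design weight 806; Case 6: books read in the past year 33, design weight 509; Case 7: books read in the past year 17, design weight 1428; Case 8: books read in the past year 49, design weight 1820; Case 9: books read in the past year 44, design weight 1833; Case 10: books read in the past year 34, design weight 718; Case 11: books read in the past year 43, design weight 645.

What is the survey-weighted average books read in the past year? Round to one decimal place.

Weighted sum = 41×1097 + 47×626 + 20×1407 + 16×1700 + 53×806 + 33×509 + 17×1428 + 49×1820 + 44×1833 + 34×718 + 43×645
  = 44977 + 29422 + 28140 + 27200 + 42718 + 16797 + 24276 + 89180 + 80652 + 24412 + 27735 = 435509
Sum of weights = 12589
Weighted mean = 435509 / 12589 = 34.594408

34.6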